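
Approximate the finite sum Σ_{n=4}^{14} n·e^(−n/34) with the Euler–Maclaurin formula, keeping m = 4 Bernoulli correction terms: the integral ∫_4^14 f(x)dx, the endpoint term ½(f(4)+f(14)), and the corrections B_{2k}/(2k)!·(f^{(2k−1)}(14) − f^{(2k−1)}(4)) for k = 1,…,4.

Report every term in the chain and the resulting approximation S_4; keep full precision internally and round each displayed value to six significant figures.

∫_4^14 x·e^(−x/34) dx evaluates to 67.4330.
Endpoint term: (f(4) + f(14))/2 = (3.55604 + 9.27472)/2 = 6.41538.
So far: 73.8484.
Correction k=1: B_{2}/2! · (f^{(1)}(14) − f^{(1)}(4)) = 1/12 · (0.389694 − 0.784420) = -0.0328938.
After k=1: 73.8155.
Correction k=2: B_{4}/4! · (f^{(3)}(14) − f^{(3)}(4)) = −1/720 · (0.00148327 − 0.00221664) = 1.01858e-06.
After k=2: 73.8155.
Correction k=3: B_{6}/6! · (f^{(5)}(14) − f^{(5)}(4)) = 1/30240 · (2.27459e-06 − 3.24803e-06) = -3.21905e-11.
After k=3: 73.8155.
Correction k=4: B_{8}/8! · (f^{(7)}(14) − f^{(7)}(4)) = −1/1209600 · (2.82533e-09 − 3.96068e-09) = 9.38622e-16.

S_4 ≈ 73.8155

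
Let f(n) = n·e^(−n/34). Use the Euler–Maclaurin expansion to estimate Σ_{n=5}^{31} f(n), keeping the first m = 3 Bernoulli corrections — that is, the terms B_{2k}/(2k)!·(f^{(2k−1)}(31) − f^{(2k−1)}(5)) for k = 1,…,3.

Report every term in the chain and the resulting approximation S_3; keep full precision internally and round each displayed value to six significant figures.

S_3 ≈ 264.978

∫_5^31 x·e^(−x/34) dx evaluates to 256.650.
½[f(5) + f(31)] = ½[4.31622 + 12.4562] = 8.38623.
Running total after boundary: 265.037.
Correction k=1: B_{2}/2! · (f^{(1)}(31) − f^{(1)}(5)) = 1/12 · (0.0354542 − 0.736296) = -0.0584035.
After k=1: 264.978.
Correction k=2: B_{4}/4! · (f^{(3)}(31) − f^{(3)}(5)) = −1/720 · (0.000725851 − 0.00213043) = 1.95081e-06.
After k=2: 264.978.
Correction k=3: B_{6}/6! · (f^{(5)}(31) − f^{(5)}(5)) = 1/30240 · (1.22927e-06 − 3.13489e-06) = -6.30167e-11.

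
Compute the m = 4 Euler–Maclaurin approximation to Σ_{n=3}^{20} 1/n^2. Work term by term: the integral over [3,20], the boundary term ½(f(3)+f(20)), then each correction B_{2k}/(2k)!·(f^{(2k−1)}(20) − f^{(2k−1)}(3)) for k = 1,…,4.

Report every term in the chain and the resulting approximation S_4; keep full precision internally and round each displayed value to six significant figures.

S_4 ≈ 0.346163

∫_3^20 1/x^2 dx evaluates to 0.283333.
½[f(3) + f(20)] = ½[0.111111 + 0.00250000] = 0.0568056.
Integral + boundary = 0.340139.
Order-1 term: 1/12 · (-0.000250000 − (-0.0740741)) = 0.00615201.
After k=1: 0.346291.
Order-2 term: −1/720 · (-7.50000e-06 − (-0.0987654)) = -0.000137164.
After k=2: 0.346154.
Order-3 term: 1/30240 · (-5.62500e-07 − (-0.329218)) = 1.08868e-05.
After k=3: 0.346165.
Order-4 term: −1/1209600 · (-7.87500e-08 − (-2.04847)) = -1.69351e-06.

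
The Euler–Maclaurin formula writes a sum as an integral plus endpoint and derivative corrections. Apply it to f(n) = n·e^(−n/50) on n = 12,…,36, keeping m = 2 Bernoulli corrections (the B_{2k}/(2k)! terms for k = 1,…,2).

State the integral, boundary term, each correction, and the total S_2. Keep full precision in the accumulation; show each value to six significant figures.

S_2 ≈ 358.955

Integral: ∫_12^36 x·e^(−x/50) dx = 345.512.
½[f(12) + f(36)] = ½[9.43953 + 17.5231] = 13.4813.
Integral + boundary = 358.993.
k=1: B_{2}/(2)! × [f^{(1)}(36) − f^{(1)}(12)] = 1/12 × (0.136291 − 0.597837) = -0.0384622.
Running total after k=1: 358.955.
k=2: B_{4}/(4)! × [f^{(3)}(36) − f^{(3)}(12)] = −1/720 × (0.000443918 − 0.000868437) = 5.89610e-07.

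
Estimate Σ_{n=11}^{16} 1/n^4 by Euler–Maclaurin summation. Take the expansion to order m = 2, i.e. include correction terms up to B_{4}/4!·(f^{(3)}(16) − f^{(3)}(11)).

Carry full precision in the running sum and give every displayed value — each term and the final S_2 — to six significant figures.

S_2 ≈ 0.000212582

The integral term ∫_11^16 1/x^4 dx = 0.000169058.
Boundary: ½(f(11) + f(16)) = ½(6.83013e-05 + 1.52588e-05) = 4.17801e-05.
So far: 0.000210838.
k=1: B_{2}/(2)! × [f^{(1)}(16) − f^{(1)}(11)] = 1/12 × (-3.81470e-06 − (-2.48369e-05)) = 1.75185e-06.
Running total after k=1: 0.000212590.
k=2: B_{4}/(4)! × [f^{(3)}(16) − f^{(3)}(11)] = −1/720 × (-4.47035e-07 − (-6.15790e-06)) = -7.93175e-09.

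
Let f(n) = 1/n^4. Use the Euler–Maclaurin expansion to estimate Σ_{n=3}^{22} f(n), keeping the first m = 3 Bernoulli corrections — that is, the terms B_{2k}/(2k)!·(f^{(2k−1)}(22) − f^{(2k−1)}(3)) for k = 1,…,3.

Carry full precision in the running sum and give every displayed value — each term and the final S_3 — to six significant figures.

S_3 ≈ 0.0197961

∫_3^22 1/x^4 dx evaluates to 0.0123144.
Boundary: ½(f(3) + f(22)) = ½(0.0123457 + 4.26883e-06) = 0.00617497.
Running total after boundary: 0.0184893.
Order-1 term: 1/12 · (-7.76152e-07 − (-0.0164609)) = 0.00137168.
Partial sum through k=1: 0.0198610.
Order-2 term: −1/720 · (-4.81086e-08 − (-0.0548697)) = -7.62078e-05.
Partial sum through k=2: 0.0197848.
Order-3 term: 1/30240 · (-5.56628e-09 − (-0.341411)) = 1.12901e-05.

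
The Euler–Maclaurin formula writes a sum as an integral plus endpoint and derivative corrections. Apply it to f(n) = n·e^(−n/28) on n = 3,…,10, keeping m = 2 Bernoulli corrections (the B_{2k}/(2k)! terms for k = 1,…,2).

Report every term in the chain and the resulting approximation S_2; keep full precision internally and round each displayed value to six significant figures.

S_2 ≈ 40.1739

The integral term ∫_3^10 x·e^(−x/28) dx = 35.3573.
Endpoint term: (f(3) + f(10))/2 = (2.69519 + 6.99673)/2 = 4.84596.
So far: 40.2033.
Correction k=1: B_{2}/2! · (f^{(1)}(10) − f^{(1)}(3)) = 1/12 · (0.449789 − 0.802140) = -0.0293626.
Running total after k=1: 40.1739.
Correction k=2: B_{4}/4! · (f^{(3)}(10) − f^{(3)}(3)) = −1/720 · (0.00235859 − 0.00331497) = 1.32830e-06.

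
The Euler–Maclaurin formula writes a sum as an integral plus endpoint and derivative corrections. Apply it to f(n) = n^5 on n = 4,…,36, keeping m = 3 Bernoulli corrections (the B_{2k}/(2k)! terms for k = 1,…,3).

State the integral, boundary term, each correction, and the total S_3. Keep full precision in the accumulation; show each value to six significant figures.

∫_4^36 x^5 dx evaluates to 3.62796e+08.
Boundary: ½(f(4) + f(36)) = ½(1024.00 + 6.04662e+07) = 3.02336e+07.
So far: 3.93030e+08.
Order-1 term: 1/12 · (8.39808e+06 − 1280.00) = 699733.
Running total after k=1: 3.93730e+08.
Order-2 term: −1/720 · (77760.0 − 960.000) = -106.667.
Running total after k=2: 3.93730e+08.
Order-3 term: 1/30240 · (120.000 − 120.000) = 0.00000.

S_3 ≈ 3.93730e+08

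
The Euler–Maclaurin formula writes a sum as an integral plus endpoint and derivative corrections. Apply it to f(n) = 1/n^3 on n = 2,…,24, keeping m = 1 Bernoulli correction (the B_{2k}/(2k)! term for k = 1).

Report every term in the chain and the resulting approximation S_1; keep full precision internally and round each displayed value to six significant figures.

The integral term ∫_2^24 1/x^3 dx = 0.124132.
Boundary: ½(f(2) + f(24)) = ½(0.125000 + 7.23380e-05) = 0.0625362.
So far: 0.186668.
Order-1 term: 1/12 · (-9.04225e-06 − (-0.187500)) = 0.0156242.

S_1 ≈ 0.202292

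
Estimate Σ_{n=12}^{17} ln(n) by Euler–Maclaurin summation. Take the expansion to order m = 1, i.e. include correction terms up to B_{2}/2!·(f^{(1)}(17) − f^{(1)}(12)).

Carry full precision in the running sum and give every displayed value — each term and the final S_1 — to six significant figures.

The integral term ∫_12^17 ln(x) dx = 13.3457.
½[f(12) + f(17)] = ½[2.48491 + 2.83321] = 2.65906.
Running total after boundary: 16.0048.
k=1: B_{2}/(2)! × [f^{(1)}(17) − f^{(1)}(12)] = 1/12 × (0.0588235 − 0.0833333) = -0.00204248.

S_1 ≈ 16.0028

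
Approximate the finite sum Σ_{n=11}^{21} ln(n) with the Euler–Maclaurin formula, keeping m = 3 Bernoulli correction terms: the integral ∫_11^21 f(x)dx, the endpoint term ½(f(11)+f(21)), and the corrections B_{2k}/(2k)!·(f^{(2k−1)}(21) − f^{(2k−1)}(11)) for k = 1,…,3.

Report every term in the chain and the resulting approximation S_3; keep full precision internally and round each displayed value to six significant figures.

Integral: ∫_11^21 ln(x) dx = 27.5581.
Boundary: ½(f(11) + f(21)) = ½(2.39790 + 3.04452) = 2.72121.
Running total after boundary: 30.2793.
Order-1 term: 1/12 · (0.0476190 − 0.0909091) = -0.00360750.
Running total after k=1: 30.2757.
Order-2 term: −1/720 · (0.000215959 − 0.00150263) = 1.78704e-06.
Running total after k=2: 30.2757.
Order-3 term: 1/30240 · (5.87645e-06 − 0.000149021) = -4.73362e-09.

S_3 ≈ 30.2757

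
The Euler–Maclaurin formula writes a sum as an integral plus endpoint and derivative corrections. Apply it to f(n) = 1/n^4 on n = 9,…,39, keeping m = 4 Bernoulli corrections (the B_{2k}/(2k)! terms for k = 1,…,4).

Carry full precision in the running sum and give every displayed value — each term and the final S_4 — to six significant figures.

The integral term ∫_9^39 1/x^4 dx = 0.000451628.
Endpoint term: (f(9) + f(39))/2 = (0.000152416 + 4.32257e-07)/2 = 7.64240e-05.
Running total after boundary: 0.000528052.
k=1: B_{2}/(2)! × [f^{(1)}(39) − f^{(1)}(9)] = 1/12 × (-4.43340e-08 − (-6.77404e-05)) = 5.64133e-06.
Partial sum through k=1: 0.000533693.
k=2: B_{4}/(4)! × [f^{(3)}(39) − f^{(3)}(9)] = −1/720 × (-8.74438e-10 − (-2.50890e-05)) = -3.48446e-08.
Partial sum through k=2: 0.000533659.
k=3: B_{6}/(6)! × [f^{(5)}(39) − f^{(5)}(9)] = 1/30240 × (-3.21950e-11 − (-1.73455e-05)) = 5.73593e-10.
Partial sum through k=3: 0.000533659.
k=4: B_{8}/(8)! × [f^{(7)}(39) − f^{(7)}(9)] = −1/1209600 × (-1.90503e-12 − (-1.92728e-05)) = -1.59332e-11.

S_4 ≈ 0.000533659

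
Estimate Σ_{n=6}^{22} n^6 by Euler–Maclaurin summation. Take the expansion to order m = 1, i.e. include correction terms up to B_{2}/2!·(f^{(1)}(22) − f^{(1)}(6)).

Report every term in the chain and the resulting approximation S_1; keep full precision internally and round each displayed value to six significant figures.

S_1 ≈ 4.15583e+08

Integral: ∫_6^22 x^6 dx = 3.56297e+08.
½[f(6) + f(22)] = ½[46656.0 + 1.13380e+08] = 5.67133e+07.
Running total after boundary: 4.13010e+08.
k=1: B_{2}/(2)! × [f^{(1)}(22) − f^{(1)}(6)] = 1/12 × (3.09218e+07 − 46656.0) = 2.57293e+06.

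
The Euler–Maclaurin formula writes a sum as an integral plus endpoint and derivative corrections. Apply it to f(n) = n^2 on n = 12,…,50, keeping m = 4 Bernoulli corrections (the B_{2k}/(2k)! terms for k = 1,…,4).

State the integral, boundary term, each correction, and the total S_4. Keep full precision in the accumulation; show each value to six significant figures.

S_4 ≈ 42419.0

∫_12^50 x^2 dx evaluates to 41090.7.
½[f(12) + f(50)] = ½[144.000 + 2500.00] = 1322.00.
Integral + boundary = 42412.7.
Order-1 term: 1/12 · (100.000 − 24.0000) = 6.33333.
After k=1: 42419.0.
Order-2 term: −1/720 · (0.00000 − 0.00000) = 0.00000.
After k=2: 42419.0.
Order-3 term: 1/30240 · (0.00000 − 0.00000) = 0.00000.
After k=3: 42419.0.
Order-4 term: −1/1209600 · (0.00000 − 0.00000) = 0.00000.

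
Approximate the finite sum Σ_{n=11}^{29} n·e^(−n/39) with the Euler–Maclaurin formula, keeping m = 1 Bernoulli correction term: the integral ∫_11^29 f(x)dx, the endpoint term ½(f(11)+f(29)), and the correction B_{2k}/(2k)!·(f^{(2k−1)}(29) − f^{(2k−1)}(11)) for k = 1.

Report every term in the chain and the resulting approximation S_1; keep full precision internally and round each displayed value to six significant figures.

S_1 ≈ 220.993

Integral: ∫_11^29 x·e^(−x/39) dx = 209.986.
Boundary: ½(f(11) + f(29)) = ½(8.29659 + 13.7867) = 11.0417.
So far: 221.028.
Correction k=1: B_{2}/2! · (f^{(1)}(29) − f^{(1)}(11)) = 1/12 · (0.121899 − 0.541502) = -0.0349670.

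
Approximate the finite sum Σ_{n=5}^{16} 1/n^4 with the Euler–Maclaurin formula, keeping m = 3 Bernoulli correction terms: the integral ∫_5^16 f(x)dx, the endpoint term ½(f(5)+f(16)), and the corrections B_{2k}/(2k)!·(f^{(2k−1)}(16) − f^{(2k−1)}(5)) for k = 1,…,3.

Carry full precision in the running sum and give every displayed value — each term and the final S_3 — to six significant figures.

S_3 ≈ 0.00349725

∫_5^16 1/x^4 dx evaluates to 0.00258529.
Boundary: ½(f(5) + f(16)) = ½(0.00160000 + 1.52588e-05) = 0.000807629.
Running total after boundary: 0.00339292.
Correction k=1: B_{2}/2! · (f^{(1)}(16) − f^{(1)}(5)) = 1/12 · (-3.81470e-06 − (-0.00128000)) = 0.000106349.
Partial sum through k=1: 0.00349926.
Correction k=2: B_{4}/4! · (f^{(3)}(16) − f^{(3)}(5)) = −1/720 · (-4.47035e-07 − (-0.00153600)) = -2.13271e-06.
Partial sum through k=2: 0.00349713.
Correction k=3: B_{6}/6! · (f^{(5)}(16) − f^{(5)}(5)) = 1/30240 · (-9.77889e-08 − (-0.00344064)) = 1.13775e-07.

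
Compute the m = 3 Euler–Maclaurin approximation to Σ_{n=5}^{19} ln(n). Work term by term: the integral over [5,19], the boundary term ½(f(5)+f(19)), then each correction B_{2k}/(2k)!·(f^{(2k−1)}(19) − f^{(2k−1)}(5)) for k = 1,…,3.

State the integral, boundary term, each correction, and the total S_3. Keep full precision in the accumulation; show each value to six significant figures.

∫_5^19 ln(x) dx evaluates to 33.8972.
Endpoint term: (f(5) + f(19))/2 = (1.60944 + 2.94444)/2 = 2.27694.
So far: 36.1741.
Correction k=1: B_{2}/2! · (f^{(1)}(19) − f^{(1)}(5)) = 1/12 · (0.0526316 − 0.200000) = -0.0122807.
Partial sum through k=1: 36.1618.
Correction k=2: B_{4}/4! · (f^{(3)}(19) − f^{(3)}(5)) = −1/720 · (0.000291588 − 0.0160000) = 2.18172e-05.
Partial sum through k=2: 36.1618.
Correction k=3: B_{6}/6! · (f^{(5)}(19) − f^{(5)}(5)) = 1/30240 · (9.69267e-06 − 0.00768000) = -2.53648e-07.

S_3 ≈ 36.1618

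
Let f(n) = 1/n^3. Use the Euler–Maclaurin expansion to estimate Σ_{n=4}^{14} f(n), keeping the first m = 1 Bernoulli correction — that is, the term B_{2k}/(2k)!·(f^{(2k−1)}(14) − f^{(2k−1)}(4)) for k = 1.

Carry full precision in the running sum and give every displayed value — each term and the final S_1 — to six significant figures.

∫_4^14 1/x^3 dx evaluates to 0.0286990.
Boundary: ½(f(4) + f(14)) = ½(0.0156250 + 0.000364431) = 0.00799472.
Integral + boundary = 0.0366937.
Correction k=1: B_{2}/2! · (f^{(1)}(14) − f^{(1)}(4)) = 1/12 · (-7.80925e-05 − (-0.0117188)) = 0.000970055.

S_1 ≈ 0.0376638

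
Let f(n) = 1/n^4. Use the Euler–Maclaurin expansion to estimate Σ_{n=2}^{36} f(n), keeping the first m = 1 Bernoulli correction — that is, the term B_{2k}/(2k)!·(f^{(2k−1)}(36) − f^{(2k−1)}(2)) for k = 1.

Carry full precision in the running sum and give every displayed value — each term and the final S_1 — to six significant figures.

The integral term ∫_2^36 1/x^4 dx = 0.0416595.
Endpoint term: (f(2) + f(36))/2 = (0.0625000 + 5.95374e-07)/2 = 0.0312503.
Integral + boundary = 0.0729098.
k=1: B_{2}/(2)! × [f^{(1)}(36) − f^{(1)}(2)] = 1/12 × (-6.61527e-08 − (-0.125000)) = 0.0104167.

S_1 ≈ 0.0833265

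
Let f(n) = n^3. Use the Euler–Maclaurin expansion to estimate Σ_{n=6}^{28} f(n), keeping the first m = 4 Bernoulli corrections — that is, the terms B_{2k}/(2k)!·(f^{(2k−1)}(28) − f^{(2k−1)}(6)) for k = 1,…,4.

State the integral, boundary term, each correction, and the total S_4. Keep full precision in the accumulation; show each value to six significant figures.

∫_6^28 x^3 dx evaluates to 153340.
Endpoint term: (f(6) + f(28))/2 = (216.000 + 21952.0)/2 = 11084.0.
So far: 164424.
Order-1 term: 1/12 · (2352.00 − 108.000) = 187.000.
Partial sum through k=1: 164611.
Order-2 term: −1/720 · (6.00000 − 6.00000) = 0.00000.
Partial sum through k=2: 164611.
Order-3 term: 1/30240 · (0.00000 − 0.00000) = 0.00000.
Partial sum through k=3: 164611.
Order-4 term: −1/1209600 · (0.00000 − 0.00000) = 0.00000.

S_4 ≈ 164611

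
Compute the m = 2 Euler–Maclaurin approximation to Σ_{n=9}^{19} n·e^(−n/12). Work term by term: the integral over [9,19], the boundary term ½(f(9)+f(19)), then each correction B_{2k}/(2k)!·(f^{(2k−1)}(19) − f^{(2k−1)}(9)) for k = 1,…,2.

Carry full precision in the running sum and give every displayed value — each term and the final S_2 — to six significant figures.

Integral: ∫_9^19 x·e^(−x/12) dx = 42.6686.
½[f(9) + f(19)] = ½[4.25130 + 3.90050] = 4.07590.
Integral + boundary = 46.7445.
Correction k=1: B_{2}/2! · (f^{(1)}(19) − f^{(1)}(9)) = 1/12 · (-0.119752 − 0.118092) = -0.0198203.
Running total after k=1: 46.7247.
Correction k=2: B_{4}/4! · (f^{(3)}(19) − f^{(3)}(9)) = −1/720 · (0.00201963 − 0.00738073) = 7.44597e-06.

S_2 ≈ 46.7247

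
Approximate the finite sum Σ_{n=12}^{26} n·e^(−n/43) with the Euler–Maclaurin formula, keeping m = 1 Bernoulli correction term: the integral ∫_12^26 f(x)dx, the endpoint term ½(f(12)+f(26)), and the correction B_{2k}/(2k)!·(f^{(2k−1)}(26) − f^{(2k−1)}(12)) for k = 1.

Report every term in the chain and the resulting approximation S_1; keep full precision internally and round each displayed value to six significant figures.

∫_12^26 x·e^(−x/43) dx evaluates to 168.324.
½[f(12) + f(26)] = ½[9.07785 + 14.2029] = 11.6404.
Running total after boundary: 179.964.
Order-1 term: 1/12 · (0.215965 − 0.545374) = -0.0274508.

S_1 ≈ 179.937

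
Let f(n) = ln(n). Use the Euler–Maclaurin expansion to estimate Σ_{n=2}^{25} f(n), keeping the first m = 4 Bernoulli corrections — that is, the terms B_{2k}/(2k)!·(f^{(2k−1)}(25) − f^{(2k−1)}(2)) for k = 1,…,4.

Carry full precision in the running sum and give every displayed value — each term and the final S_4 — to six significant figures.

S_4 ≈ 58.0036

Integral: ∫_2^25 ln(x) dx = 56.0856.
Boundary: ½(f(2) + f(25)) = ½(0.693147 + 3.21888) = 1.95601.
So far: 58.0416.
k=1: B_{2}/(2)! × [f^{(1)}(25) − f^{(1)}(2)] = 1/12 × (0.0400000 − 0.500000) = -0.0383333.
Partial sum through k=1: 58.0033.
k=2: B_{4}/(4)! × [f^{(3)}(25) − f^{(3)}(2)] = −1/720 × (0.000128000 − 0.250000) = 0.000347044.
Partial sum through k=2: 58.0036.
k=3: B_{6}/(6)! × [f^{(5)}(25) − f^{(5)}(2)] = 1/30240 × (2.45760e-06 − 0.750000) = -2.48015e-05.
Partial sum through k=3: 58.0036.
k=4: B_{8}/(8)! × [f^{(7)}(25) − f^{(7)}(2)] = −1/1209600 × (1.17965e-07 − 5.62500) = 4.65030e-06.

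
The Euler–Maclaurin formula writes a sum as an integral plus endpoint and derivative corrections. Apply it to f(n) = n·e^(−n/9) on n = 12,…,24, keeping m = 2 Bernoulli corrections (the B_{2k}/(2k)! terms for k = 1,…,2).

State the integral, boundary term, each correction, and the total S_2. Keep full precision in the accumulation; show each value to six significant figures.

S_2 ≈ 31.5963

Integral: ∫_12^24 x·e^(−x/9) dx = 29.1833.
Boundary: ½(f(12) + f(24)) = ½(3.16317 + 1.66760) = 2.41538.
So far: 31.5987.
k=1: B_{2}/(2)! × [f^{(1)}(24) − f^{(1)}(12)] = 1/12 × (-0.115806 − (-0.0878657)) = -0.00232834.
Partial sum through k=1: 31.5963.
k=2: B_{4}/(4)! × [f^{(3)}(24) − f^{(3)}(12)] = −1/720 × (0.000285940 − 0.00542381) = 7.13593e-06.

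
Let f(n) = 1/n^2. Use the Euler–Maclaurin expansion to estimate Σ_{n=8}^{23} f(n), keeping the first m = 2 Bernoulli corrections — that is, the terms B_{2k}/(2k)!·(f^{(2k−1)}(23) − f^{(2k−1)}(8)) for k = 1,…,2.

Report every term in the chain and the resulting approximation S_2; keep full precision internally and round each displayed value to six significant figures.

Integral: ∫_8^23 1/x^2 dx = 0.0815217.
Boundary: ½(f(8) + f(23)) = ½(0.0156250 + 0.00189036) = 0.00875768.
Running total after boundary: 0.0902794.
k=1: B_{2}/(2)! × [f^{(1)}(23) − f^{(1)}(8)] = 1/12 × (-0.000164379 − (-0.00390625)) = 0.000311823.
Partial sum through k=1: 0.0905912.
k=2: B_{4}/(4)! × [f^{(3)}(23) − f^{(3)}(8)] = −1/720 × (-3.72883e-06 − (-0.000732422)) = -1.01207e-06.

S_2 ≈ 0.0905902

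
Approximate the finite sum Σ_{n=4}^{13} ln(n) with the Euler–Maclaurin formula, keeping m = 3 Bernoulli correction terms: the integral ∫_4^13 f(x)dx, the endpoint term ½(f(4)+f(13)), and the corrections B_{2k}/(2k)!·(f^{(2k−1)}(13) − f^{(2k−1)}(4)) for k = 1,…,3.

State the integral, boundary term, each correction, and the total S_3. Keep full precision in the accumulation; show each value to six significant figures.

S_3 ≈ 20.7604

Integral: ∫_4^13 ln(x) dx = 18.7992.
½[f(4) + f(13)] = ½[1.38629 + 2.56495] = 1.97562.
So far: 20.7748.
Correction k=1: B_{2}/2! · (f^{(1)}(13) − f^{(1)}(4)) = 1/12 · (0.0769231 − 0.250000) = -0.0144231.
After k=1: 20.7604.
Correction k=2: B_{4}/4! · (f^{(3)}(13) − f^{(3)}(4)) = −1/720 · (0.000910332 − 0.0312500) = 4.21384e-05.
After k=2: 20.7604.
Correction k=3: B_{6}/6! · (f^{(5)}(13) − f^{(5)}(4)) = 1/30240 · (6.46390e-05 − 0.0234375) = -7.72912e-07.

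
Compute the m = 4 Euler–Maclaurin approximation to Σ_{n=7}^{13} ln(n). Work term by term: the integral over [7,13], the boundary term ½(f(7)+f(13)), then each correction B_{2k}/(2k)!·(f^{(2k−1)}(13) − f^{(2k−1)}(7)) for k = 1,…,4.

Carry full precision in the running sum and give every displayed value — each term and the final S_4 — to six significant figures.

S_4 ≈ 15.9729

Integral: ∫_7^13 ln(x) dx = 13.7230.
½[f(7) + f(13)] = ½[1.94591 + 2.56495] = 2.25543.
Running total after boundary: 15.9784.
k=1: B_{2}/(2)! × [f^{(1)}(13) − f^{(1)}(7)] = 1/12 × (0.0769231 − 0.142857) = -0.00549451.
Partial sum through k=1: 15.9729.
k=2: B_{4}/(4)! × [f^{(3)}(13) − f^{(3)}(7)] = −1/720 × (0.000910332 − 0.00583090) = 6.83413e-06.
Partial sum through k=2: 15.9729.
k=3: B_{6}/(6)! × [f^{(5)}(13) − f^{(5)}(7)] = 1/30240 × (6.46390e-05 − 0.00142798) = -4.50839e-08.
Partial sum through k=3: 15.9729.
k=4: B_{8}/(8)! × [f^{(7)}(13) − f^{(7)}(7)] = −1/1209600 × (1.14744e-05 − 0.000874271) = 7.13291e-10.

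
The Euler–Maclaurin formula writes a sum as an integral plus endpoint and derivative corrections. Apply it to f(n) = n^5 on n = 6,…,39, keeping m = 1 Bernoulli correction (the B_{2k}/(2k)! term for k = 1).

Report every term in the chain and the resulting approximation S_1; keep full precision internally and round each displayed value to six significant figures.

S_1 ≈ 6.32529e+08

Integral: ∫_6^39 x^5 dx = 5.86450e+08.
½[f(6) + f(39)] = ½[7776.00 + 9.02242e+07] = 4.51160e+07.
Integral + boundary = 6.31566e+08.
k=1: B_{2}/(2)! × [f^{(1)}(39) − f^{(1)}(6)] = 1/12 × (1.15672e+07 − 6480.00) = 963394.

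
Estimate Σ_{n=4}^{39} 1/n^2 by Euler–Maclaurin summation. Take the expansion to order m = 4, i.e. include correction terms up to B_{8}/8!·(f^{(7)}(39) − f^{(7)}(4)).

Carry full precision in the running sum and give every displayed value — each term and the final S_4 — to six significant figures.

S_4 ≈ 0.258508

Integral: ∫_4^39 1/x^2 dx = 0.224359.
Endpoint term: (f(4) + f(39))/2 = (0.0625000 + 0.000657462)/2 = 0.0315787.
Integral + boundary = 0.255938.
Correction k=1: B_{2}/2! · (f^{(1)}(39) − f^{(1)}(4)) = 1/12 · (-3.37160e-05 − (-0.0312500)) = 0.00260136.
Running total after k=1: 0.258539.
Correction k=2: B_{4}/4! · (f^{(3)}(39) − f^{(3)}(4)) = −1/720 · (-2.66004e-07 − (-0.0234375)) = -3.25517e-05.
Running total after k=2: 0.258507.
Correction k=3: B_{6}/6! · (f^{(5)}(39) − f^{(5)}(4)) = 1/30240 · (-5.24663e-09 − (-0.0439453)) = 1.45322e-06.
Running total after k=3: 0.258508.
Correction k=4: B_{8}/8! · (f^{(7)}(39) − f^{(7)}(4)) = −1/1209600 · (-1.93170e-10 − (-0.153809)) = -1.27157e-07.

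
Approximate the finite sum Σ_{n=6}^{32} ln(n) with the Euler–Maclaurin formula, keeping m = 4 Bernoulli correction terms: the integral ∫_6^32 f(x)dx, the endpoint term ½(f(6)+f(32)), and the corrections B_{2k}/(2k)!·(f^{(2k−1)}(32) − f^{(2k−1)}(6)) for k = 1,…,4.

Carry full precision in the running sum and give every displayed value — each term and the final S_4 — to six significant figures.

The integral term ∫_6^32 ln(x) dx = 74.1530.
Boundary: ½(f(6) + f(32)) = ½(1.79176 + 3.46574) = 2.62875.
Integral + boundary = 76.7817.
Correction k=1: B_{2}/2! · (f^{(1)}(32) − f^{(1)}(6)) = 1/12 · (0.0312500 − 0.166667) = -0.0112847.
After k=1: 76.7705.
Correction k=2: B_{4}/4! · (f^{(3)}(32) − f^{(3)}(6)) = −1/720 · (6.10352e-05 − 0.00925926) = 1.27753e-05.
After k=2: 76.7705.
Correction k=3: B_{6}/6! · (f^{(5)}(32) − f^{(5)}(6)) = 1/30240 · (7.15256e-07 − 0.00308642) = -1.02040e-07.
After k=3: 76.7705.
Correction k=4: B_{8}/8! · (f^{(7)}(32) − f^{(7)}(6)) = −1/1209600 · (2.09548e-08 − 0.00257202) = 2.12632e-09.

S_4 ≈ 76.7705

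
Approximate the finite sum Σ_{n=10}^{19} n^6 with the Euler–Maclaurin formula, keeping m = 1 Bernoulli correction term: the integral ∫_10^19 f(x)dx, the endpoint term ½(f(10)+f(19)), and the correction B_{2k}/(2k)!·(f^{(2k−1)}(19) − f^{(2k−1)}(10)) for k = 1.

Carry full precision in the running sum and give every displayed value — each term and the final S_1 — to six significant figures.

The integral term ∫_10^19 x^6 dx = 1.26267e+08.
½[f(10) + f(19)] = ½[1.00000e+06 + 4.70459e+07] = 2.40229e+07.
Integral + boundary = 1.50290e+08.
Correction k=1: B_{2}/2! · (f^{(1)}(19) − f^{(1)}(10)) = 1/12 · (1.48566e+07 − 600000) = 1.18805e+06.

S_1 ≈ 1.51478e+08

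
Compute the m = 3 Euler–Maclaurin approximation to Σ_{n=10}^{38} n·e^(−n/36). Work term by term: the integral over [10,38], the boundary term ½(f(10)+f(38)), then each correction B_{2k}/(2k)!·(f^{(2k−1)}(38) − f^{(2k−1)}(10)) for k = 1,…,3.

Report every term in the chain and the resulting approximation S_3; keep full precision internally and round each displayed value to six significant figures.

Integral: ∫_10^38 x·e^(−x/36) dx = 327.293.
Boundary: ½(f(10) + f(38)) = ½(7.57465 + 13.2240) = 10.3993.
So far: 337.692.
Correction k=1: B_{2}/2! · (f^{(1)}(38) − f^{(1)}(10)) = 1/12 · (-0.0193333 − 0.547058) = -0.0471993.
After k=1: 337.645.
Correction k=2: B_{4}/4! · (f^{(3)}(38) − f^{(3)}(10)) = −1/720 · (0.000522118 − 0.00159104) = 1.48461e-06.
After k=2: 337.645.
Correction k=3: B_{6}/6! · (f^{(5)}(38) − f^{(5)}(10)) = 1/30240 · (8.17248e-07 − 2.12961e-06) = -4.33980e-11.

S_3 ≈ 337.645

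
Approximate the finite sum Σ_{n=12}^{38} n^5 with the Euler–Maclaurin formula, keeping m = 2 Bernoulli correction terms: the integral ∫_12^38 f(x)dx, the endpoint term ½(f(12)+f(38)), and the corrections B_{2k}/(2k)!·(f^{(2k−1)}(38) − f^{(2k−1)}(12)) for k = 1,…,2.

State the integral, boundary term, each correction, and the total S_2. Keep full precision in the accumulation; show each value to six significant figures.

∫_12^38 x^5 dx evaluates to 5.01325e+08.
Boundary: ½(f(12) + f(38)) = ½(248832 + 7.92352e+07) = 3.97420e+07.
So far: 5.41067e+08.
Correction k=1: B_{2}/2! · (f^{(1)}(38) − f^{(1)}(12)) = 1/12 · (1.04257e+07 − 103680) = 860167.
Partial sum through k=1: 5.41927e+08.
Correction k=2: B_{4}/4! · (f^{(3)}(38) − f^{(3)}(12)) = −1/720 · (86640.0 − 8640.00) = -108.333.

S_2 ≈ 5.41927e+08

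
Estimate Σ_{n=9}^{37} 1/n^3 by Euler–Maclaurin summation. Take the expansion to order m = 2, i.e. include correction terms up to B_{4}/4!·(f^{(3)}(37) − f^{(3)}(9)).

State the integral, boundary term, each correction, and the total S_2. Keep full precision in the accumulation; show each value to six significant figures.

∫_9^37 1/x^3 dx evaluates to 0.00580761.
Boundary: ½(f(9) + f(37)) = ½(0.00137174 + 1.97422e-05) = 0.000695742.
So far: 0.00650335.
Correction k=1: B_{2}/2! · (f^{(1)}(37) − f^{(1)}(9)) = 1/12 · (-1.60072e-06 − (-0.000457247)) = 3.79706e-05.
Partial sum through k=1: 0.00654132.
Correction k=2: B_{4}/4! · (f^{(3)}(37) − f^{(3)}(9)) = −1/720 · (-2.33852e-08 − (-0.000112901)) = -1.56774e-07.

S_2 ≈ 0.00654117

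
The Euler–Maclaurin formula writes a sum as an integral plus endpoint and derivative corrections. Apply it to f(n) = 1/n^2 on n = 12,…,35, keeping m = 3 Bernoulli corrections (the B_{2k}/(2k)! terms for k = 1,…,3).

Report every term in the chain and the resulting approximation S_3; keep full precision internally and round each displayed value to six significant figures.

The integral term ∫_12^35 1/x^2 dx = 0.0547619.
Endpoint term: (f(12) + f(35))/2 = (0.00694444 + 0.000816327)/2 = 0.00388039.
Integral + boundary = 0.0586423.
Order-1 term: 1/12 · (-4.66472e-05 − (-0.00115741)) = 9.25633e-05.
Partial sum through k=1: 0.0587349.
Order-2 term: −1/720 · (-4.56952e-07 − (-9.64506e-05)) = -1.33325e-07.
Partial sum through k=2: 0.0587347.
Order-3 term: 1/30240 · (-1.11907e-08 − (-2.00939e-05)) = 6.64110e-10.

S_3 ≈ 0.0587347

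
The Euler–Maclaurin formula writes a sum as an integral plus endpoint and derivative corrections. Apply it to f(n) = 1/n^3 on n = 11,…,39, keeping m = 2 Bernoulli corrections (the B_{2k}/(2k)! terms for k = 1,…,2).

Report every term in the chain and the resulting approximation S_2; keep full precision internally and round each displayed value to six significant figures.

Integral: ∫_11^39 1/x^3 dx = 0.00380350.
½[f(11) + f(39)] = ½[0.000751315 + 1.68580e-05] = 0.000384086.
Integral + boundary = 0.00418759.
k=1: B_{2}/(2)! × [f^{(1)}(39) − f^{(1)}(11)] = 1/12 × (-1.29677e-06 − (-0.000204904)) = 1.69673e-05.
Partial sum through k=1: 0.00420455.
k=2: B_{4}/(4)! × [f^{(3)}(39) − f^{(3)}(11)] = −1/720 × (-1.70515e-08 − (-3.38684e-05)) = -4.70158e-08.

S_2 ≈ 0.00420451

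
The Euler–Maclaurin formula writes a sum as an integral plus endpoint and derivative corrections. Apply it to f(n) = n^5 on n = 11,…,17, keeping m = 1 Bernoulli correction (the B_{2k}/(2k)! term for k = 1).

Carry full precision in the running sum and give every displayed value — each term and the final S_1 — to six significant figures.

∫_11^17 x^5 dx evaluates to 3.72767e+06.
Boundary: ½(f(11) + f(17)) = ½(161051 + 1.41986e+06) = 790454.
Integral + boundary = 4.51812e+06.
Correction k=1: B_{2}/2! · (f^{(1)}(17) − f^{(1)}(11)) = 1/12 · (417605 − 73205.0) = 28700.0.

S_1 ≈ 4.54682e+06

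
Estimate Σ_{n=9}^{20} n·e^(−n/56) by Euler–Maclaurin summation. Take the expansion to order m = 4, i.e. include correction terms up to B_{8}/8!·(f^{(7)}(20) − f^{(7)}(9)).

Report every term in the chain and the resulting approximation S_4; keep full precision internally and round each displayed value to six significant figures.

Integral: ∫_9^20 x·e^(−x/56) dx = 121.782.
Endpoint term: (f(9) + f(20))/2 = (7.66382 + 13.9935)/2 = 10.8286.
Integral + boundary = 132.611.
Correction k=1: B_{2}/2! · (f^{(1)}(20) − f^{(1)}(9)) = 1/12 · (0.449789 − 0.714681) = -0.0220743.
Partial sum through k=1: 132.589.
Correction k=2: B_{4}/4! · (f^{(3)}(20) − f^{(3)}(9)) = −1/720 · (0.000589648 − 0.000770967) = 2.51832e-07.
Partial sum through k=2: 132.589.
Correction k=3: B_{6}/6! · (f^{(5)}(20) − f^{(5)}(9)) = 1/30240 · (3.30315e-07 − 4.19017e-07) = -2.93328e-12.
Partial sum through k=3: 132.589.
Correction k=4: B_{8}/8! · (f^{(7)}(20) − f^{(7)}(9)) = −1/1209600 · (1.50703e-10 − 1.88836e-10) = 3.15256e-17.

S_4 ≈ 132.589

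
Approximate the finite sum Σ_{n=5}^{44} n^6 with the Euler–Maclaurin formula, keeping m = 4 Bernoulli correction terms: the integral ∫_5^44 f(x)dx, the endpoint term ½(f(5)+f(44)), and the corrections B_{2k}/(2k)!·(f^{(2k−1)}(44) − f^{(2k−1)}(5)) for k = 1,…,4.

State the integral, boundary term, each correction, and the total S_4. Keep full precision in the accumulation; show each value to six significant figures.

S_4 ≈ 4.93217e+10

Integral: ∫_5^44 x^6 dx = 4.56111e+10.
Boundary: ½(f(5) + f(44)) = ½(15625.0 + 7.25631e+09) = 3.62816e+09.
Running total after boundary: 4.92393e+10.
Order-1 term: 1/12 · (9.89497e+08 − 18750.0) = 8.24565e+07.
Partial sum through k=1: 4.93217e+10.
Order-2 term: −1/720 · (1.02221e+07 − 15000.0) = -14176.5.
Partial sum through k=2: 4.93217e+10.
Order-3 term: 1/30240 · (31680.0 − 3600.00) = 0.928571.
Partial sum through k=3: 4.93217e+10.
Order-4 term: −1/1209600 · (0.00000 − 0.00000) = 0.00000.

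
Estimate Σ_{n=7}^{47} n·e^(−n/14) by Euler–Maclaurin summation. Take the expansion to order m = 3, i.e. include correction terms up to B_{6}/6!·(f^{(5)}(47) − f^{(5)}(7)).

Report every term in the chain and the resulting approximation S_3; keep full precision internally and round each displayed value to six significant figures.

∫_7^47 x·e^(−x/14) dx evaluates to 148.571.
½[f(7) + f(47)] = ½[4.24571 + 1.63723] = 2.94147.
Integral + boundary = 151.513.
Order-1 term: 1/12 · (-0.0821102 − 0.303265) = -0.0321146.
After k=1: 151.481.
Order-2 term: −1/720 · (-6.34742e-05 − 0.00773636) = 1.08331e-05.
After k=2: 151.481.
Order-3 term: 1/30240 · (1.48970e-06 − 7.10482e-05) = -2.30022e-09.

S_3 ≈ 151.481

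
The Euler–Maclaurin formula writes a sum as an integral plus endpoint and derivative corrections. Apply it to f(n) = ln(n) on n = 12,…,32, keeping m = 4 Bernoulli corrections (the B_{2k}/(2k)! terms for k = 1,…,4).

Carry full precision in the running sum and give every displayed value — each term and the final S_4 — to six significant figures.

Integral: ∫_12^32 ln(x) dx = 61.0847.
½[f(12) + f(32)] = ½[2.48491 + 3.46574] = 2.97532.
Integral + boundary = 64.0600.
Correction k=1: B_{2}/2! · (f^{(1)}(32) − f^{(1)}(12)) = 1/12 · (0.0312500 − 0.0833333) = -0.00434028.
Partial sum through k=1: 64.0557.
Correction k=2: B_{4}/4! · (f^{(3)}(32) − f^{(3)}(12)) = −1/720 · (6.10352e-05 − 0.00115741) = 1.52274e-06.
Partial sum through k=2: 64.0557.
Correction k=3: B_{6}/6! · (f^{(5)}(32) − f^{(5)}(12)) = 1/30240 · (7.15256e-07 − 9.64506e-05) = -3.16585e-09.
Partial sum through k=3: 64.0557.
Correction k=4: B_{8}/8! · (f^{(7)}(32) − f^{(7)}(12)) = −1/1209600 · (2.09548e-08 − 2.00939e-05) = 1.65947e-11.

S_4 ≈ 64.0557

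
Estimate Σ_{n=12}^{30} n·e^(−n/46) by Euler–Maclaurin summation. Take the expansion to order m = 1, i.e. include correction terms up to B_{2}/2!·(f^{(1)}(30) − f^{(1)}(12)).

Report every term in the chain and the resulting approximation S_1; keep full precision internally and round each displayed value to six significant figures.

S_1 ≈ 246.672

Integral: ∫_12^30 x·e^(−x/46) dx = 234.269.
Endpoint term: (f(12) + f(30))/2 = (9.24458 + 15.6274)/2 = 12.4360.
Running total after boundary: 246.705.
Correction k=1: B_{2}/2! · (f^{(1)}(30) − f^{(1)}(12)) = 1/12 · (0.181187 − 0.569412) = -0.0323521.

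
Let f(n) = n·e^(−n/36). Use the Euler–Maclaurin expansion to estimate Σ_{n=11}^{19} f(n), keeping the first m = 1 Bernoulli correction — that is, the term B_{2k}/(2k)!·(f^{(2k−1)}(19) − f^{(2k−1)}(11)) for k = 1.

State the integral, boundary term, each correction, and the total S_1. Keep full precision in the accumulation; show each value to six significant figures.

Integral: ∫_11^19 x·e^(−x/36) dx = 78.4895.
½[f(11) + f(19)] = ½[8.10385 + 11.2084] = 9.65611.
Integral + boundary = 88.1456.
Correction k=1: B_{2}/2! · (f^{(1)}(19) − f^{(1)}(11)) = 1/12 · (0.278571 − 0.511607) = -0.0194197.

S_1 ≈ 88.1262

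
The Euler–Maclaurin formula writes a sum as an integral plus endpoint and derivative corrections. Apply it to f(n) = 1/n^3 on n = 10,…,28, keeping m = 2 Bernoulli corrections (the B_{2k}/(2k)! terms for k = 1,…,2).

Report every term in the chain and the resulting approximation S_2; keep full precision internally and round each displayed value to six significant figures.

S_2 ≈ 0.00490953

∫_10^28 1/x^3 dx evaluates to 0.00436224.
Boundary: ½(f(10) + f(28)) = ½(0.00100000 + 4.55539e-05) = 0.000522777.
Running total after boundary: 0.00488502.
k=1: B_{2}/(2)! × [f^{(1)}(28) − f^{(1)}(10)] = 1/12 × (-4.88078e-06 − (-0.000300000)) = 2.45933e-05.
Partial sum through k=1: 0.00490962.
k=2: B_{4}/(4)! × [f^{(3)}(28) − f^{(3)}(10)] = −1/720 × (-1.24510e-07 − (-6.00000e-05)) = -8.31604e-08.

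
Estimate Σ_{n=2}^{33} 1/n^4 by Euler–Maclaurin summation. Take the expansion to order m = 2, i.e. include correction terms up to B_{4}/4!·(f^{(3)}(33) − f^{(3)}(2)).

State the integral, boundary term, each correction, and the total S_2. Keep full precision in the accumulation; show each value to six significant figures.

Integral: ∫_2^33 1/x^4 dx = 0.0416574.
Boundary: ½(f(2) + f(33)) = ½(0.0625000 + 8.43226e-07) = 0.0312504.
So far: 0.0729078.
Correction k=1: B_{2}/2! · (f^{(1)}(33) − f^{(1)}(2)) = 1/12 · (-1.02209e-07 − (-0.125000)) = 0.0104167.
Running total after k=1: 0.0833245.
Correction k=2: B_{4}/4! · (f^{(3)}(33) − f^{(3)}(2)) = −1/720 · (-2.81568e-09 − (-0.937500)) = -0.00130208.

S_2 ≈ 0.0820224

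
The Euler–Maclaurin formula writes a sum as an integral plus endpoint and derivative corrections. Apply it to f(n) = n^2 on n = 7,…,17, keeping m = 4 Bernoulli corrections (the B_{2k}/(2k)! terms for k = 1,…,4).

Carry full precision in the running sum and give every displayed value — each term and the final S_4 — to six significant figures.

S_4 ≈ 1694.00

Integral: ∫_7^17 x^2 dx = 1523.33.
Boundary: ½(f(7) + f(17)) = ½(49.0000 + 289.000) = 169.000.
Running total after boundary: 1692.33.
Correction k=1: B_{2}/2! · (f^{(1)}(17) − f^{(1)}(7)) = 1/12 · (34.0000 − 14.0000) = 1.66667.
Running total after k=1: 1694.00.
Correction k=2: B_{4}/4! · (f^{(3)}(17) − f^{(3)}(7)) = −1/720 · (0.00000 − 0.00000) = 0.00000.
Running total after k=2: 1694.00.
Correction k=3: B_{6}/6! · (f^{(5)}(17) − f^{(5)}(7)) = 1/30240 · (0.00000 − 0.00000) = 0.00000.
Running total after k=3: 1694.00.
Correction k=4: B_{8}/8! · (f^{(7)}(17) − f^{(7)}(7)) = −1/1209600 · (0.00000 − 0.00000) = 0.00000.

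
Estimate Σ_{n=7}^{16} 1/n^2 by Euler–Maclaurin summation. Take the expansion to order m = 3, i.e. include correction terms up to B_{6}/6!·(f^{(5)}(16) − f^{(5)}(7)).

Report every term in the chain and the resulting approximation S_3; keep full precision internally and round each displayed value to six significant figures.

The integral term ∫_7^16 1/x^2 dx = 0.0803571.
Boundary: ½(f(7) + f(16)) = ½(0.0204082 + 0.00390625) = 0.0121572.
Integral + boundary = 0.0925143.
k=1: B_{2}/(2)! × [f^{(1)}(16) − f^{(1)}(7)] = 1/12 × (-0.000488281 − (-0.00583090)) = 0.000445219.
After k=1: 0.0929596.
k=2: B_{4}/(4)! × [f^{(3)}(16) − f^{(3)}(7)] = −1/720 × (-2.28882e-05 − (-0.00142798)) = -1.95151e-06.
After k=2: 0.0929576.
k=3: B_{6}/(6)! × [f^{(5)}(16) − f^{(5)}(7)] = 1/30240 × (-2.68221e-06 − (-0.000874271)) = 2.88224e-08.

S_3 ≈ 0.0929576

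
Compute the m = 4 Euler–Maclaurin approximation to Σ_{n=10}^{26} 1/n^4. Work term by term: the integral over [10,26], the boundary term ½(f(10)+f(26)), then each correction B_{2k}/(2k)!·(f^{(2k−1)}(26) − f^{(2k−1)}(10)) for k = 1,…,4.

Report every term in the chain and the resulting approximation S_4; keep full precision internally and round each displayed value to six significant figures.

S_4 ≈ 0.000368751

∫_10^26 1/x^4 dx evaluates to 0.000314368.
Endpoint term: (f(10) + f(26))/2 = (0.000100000 + 2.18830e-06)/2 = 5.10941e-05.
Running total after boundary: 0.000365462.
Correction k=1: B_{2}/2! · (f^{(1)}(26) − f^{(1)}(10)) = 1/12 · (-3.36661e-07 − (-4.00000e-05)) = 3.30528e-06.
Running total after k=1: 0.000368768.
Correction k=2: B_{4}/4! · (f^{(3)}(26) − f^{(3)}(10)) = −1/720 · (-1.49406e-08 − (-1.20000e-05)) = -1.66459e-08.
Running total after k=2: 0.000368751.
Correction k=3: B_{6}/6! · (f^{(5)}(26) − f^{(5)}(10)) = 1/30240 · (-1.23768e-09 − (-6.72000e-06)) = 2.22181e-10.
Running total after k=3: 0.000368751.
Correction k=4: B_{8}/8! · (f^{(7)}(26) − f^{(7)}(10)) = −1/1209600 · (-1.64780e-10 − (-6.04800e-06)) = -4.99986e-12.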